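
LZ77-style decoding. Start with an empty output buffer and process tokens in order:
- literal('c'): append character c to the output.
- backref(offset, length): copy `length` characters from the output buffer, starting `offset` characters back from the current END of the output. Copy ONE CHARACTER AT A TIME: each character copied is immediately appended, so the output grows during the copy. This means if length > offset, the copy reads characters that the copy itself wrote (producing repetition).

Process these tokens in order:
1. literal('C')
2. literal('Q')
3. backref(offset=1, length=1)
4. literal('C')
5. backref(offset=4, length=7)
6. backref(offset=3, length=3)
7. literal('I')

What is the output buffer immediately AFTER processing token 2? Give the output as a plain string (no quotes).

Answer: CQ

Derivation:
Token 1: literal('C'). Output: "C"
Token 2: literal('Q'). Output: "CQ"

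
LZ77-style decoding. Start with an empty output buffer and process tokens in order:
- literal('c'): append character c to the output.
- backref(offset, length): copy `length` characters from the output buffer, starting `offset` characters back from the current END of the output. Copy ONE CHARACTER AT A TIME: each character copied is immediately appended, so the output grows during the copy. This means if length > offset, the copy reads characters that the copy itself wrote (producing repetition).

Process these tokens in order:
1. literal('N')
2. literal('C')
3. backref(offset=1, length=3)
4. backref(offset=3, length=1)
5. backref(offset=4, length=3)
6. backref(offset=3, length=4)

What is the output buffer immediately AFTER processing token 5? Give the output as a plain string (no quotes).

Token 1: literal('N'). Output: "N"
Token 2: literal('C'). Output: "NC"
Token 3: backref(off=1, len=3) (overlapping!). Copied 'CCC' from pos 1. Output: "NCCCC"
Token 4: backref(off=3, len=1). Copied 'C' from pos 2. Output: "NCCCCC"
Token 5: backref(off=4, len=3). Copied 'CCC' from pos 2. Output: "NCCCCCCCC"

Answer: NCCCCCCCC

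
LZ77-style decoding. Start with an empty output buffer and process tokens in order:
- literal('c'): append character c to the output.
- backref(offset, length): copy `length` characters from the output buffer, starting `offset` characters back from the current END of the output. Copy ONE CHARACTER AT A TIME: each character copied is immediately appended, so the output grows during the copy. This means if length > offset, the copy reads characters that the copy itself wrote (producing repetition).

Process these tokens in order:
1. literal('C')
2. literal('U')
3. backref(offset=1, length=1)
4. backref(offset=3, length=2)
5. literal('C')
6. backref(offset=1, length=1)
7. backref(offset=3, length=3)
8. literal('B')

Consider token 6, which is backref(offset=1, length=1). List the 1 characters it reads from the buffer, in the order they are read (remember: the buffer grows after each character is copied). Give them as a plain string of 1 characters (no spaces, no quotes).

Token 1: literal('C'). Output: "C"
Token 2: literal('U'). Output: "CU"
Token 3: backref(off=1, len=1). Copied 'U' from pos 1. Output: "CUU"
Token 4: backref(off=3, len=2). Copied 'CU' from pos 0. Output: "CUUCU"
Token 5: literal('C'). Output: "CUUCUC"
Token 6: backref(off=1, len=1). Buffer before: "CUUCUC" (len 6)
  byte 1: read out[5]='C', append. Buffer now: "CUUCUCC"

Answer: C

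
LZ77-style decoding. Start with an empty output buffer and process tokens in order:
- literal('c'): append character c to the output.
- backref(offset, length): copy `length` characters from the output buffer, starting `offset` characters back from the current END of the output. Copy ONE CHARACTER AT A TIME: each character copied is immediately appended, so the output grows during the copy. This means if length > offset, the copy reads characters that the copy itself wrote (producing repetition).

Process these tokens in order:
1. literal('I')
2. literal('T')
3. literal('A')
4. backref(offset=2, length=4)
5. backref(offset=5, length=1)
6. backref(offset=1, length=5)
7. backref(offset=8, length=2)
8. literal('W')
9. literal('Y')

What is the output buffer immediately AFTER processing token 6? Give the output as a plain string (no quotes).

Answer: ITATATAAAAAAA

Derivation:
Token 1: literal('I'). Output: "I"
Token 2: literal('T'). Output: "IT"
Token 3: literal('A'). Output: "ITA"
Token 4: backref(off=2, len=4) (overlapping!). Copied 'TATA' from pos 1. Output: "ITATATA"
Token 5: backref(off=5, len=1). Copied 'A' from pos 2. Output: "ITATATAA"
Token 6: backref(off=1, len=5) (overlapping!). Copied 'AAAAA' from pos 7. Output: "ITATATAAAAAAA"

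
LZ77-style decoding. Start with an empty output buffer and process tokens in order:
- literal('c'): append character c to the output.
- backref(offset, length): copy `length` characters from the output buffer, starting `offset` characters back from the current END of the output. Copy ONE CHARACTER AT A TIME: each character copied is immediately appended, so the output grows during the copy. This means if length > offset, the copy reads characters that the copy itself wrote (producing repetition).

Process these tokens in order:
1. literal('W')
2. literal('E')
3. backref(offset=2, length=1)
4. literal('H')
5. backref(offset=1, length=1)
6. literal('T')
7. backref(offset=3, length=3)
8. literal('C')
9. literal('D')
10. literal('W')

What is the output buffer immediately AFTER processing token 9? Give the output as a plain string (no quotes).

Answer: WEWHHTHHTCD

Derivation:
Token 1: literal('W'). Output: "W"
Token 2: literal('E'). Output: "WE"
Token 3: backref(off=2, len=1). Copied 'W' from pos 0. Output: "WEW"
Token 4: literal('H'). Output: "WEWH"
Token 5: backref(off=1, len=1). Copied 'H' from pos 3. Output: "WEWHH"
Token 6: literal('T'). Output: "WEWHHT"
Token 7: backref(off=3, len=3). Copied 'HHT' from pos 3. Output: "WEWHHTHHT"
Token 8: literal('C'). Output: "WEWHHTHHTC"
Token 9: literal('D'). Output: "WEWHHTHHTCD"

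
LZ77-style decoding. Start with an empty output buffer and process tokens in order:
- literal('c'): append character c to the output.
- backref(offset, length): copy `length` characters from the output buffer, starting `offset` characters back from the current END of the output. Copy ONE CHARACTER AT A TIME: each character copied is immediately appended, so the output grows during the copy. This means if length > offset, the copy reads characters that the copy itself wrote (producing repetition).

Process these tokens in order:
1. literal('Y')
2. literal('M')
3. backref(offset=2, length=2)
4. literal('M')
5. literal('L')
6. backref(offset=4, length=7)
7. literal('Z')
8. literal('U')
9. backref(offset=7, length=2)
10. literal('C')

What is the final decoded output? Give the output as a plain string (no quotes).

Answer: YMYMMLYMMLYMMZUMLC

Derivation:
Token 1: literal('Y'). Output: "Y"
Token 2: literal('M'). Output: "YM"
Token 3: backref(off=2, len=2). Copied 'YM' from pos 0. Output: "YMYM"
Token 4: literal('M'). Output: "YMYMM"
Token 5: literal('L'). Output: "YMYMML"
Token 6: backref(off=4, len=7) (overlapping!). Copied 'YMMLYMM' from pos 2. Output: "YMYMMLYMMLYMM"
Token 7: literal('Z'). Output: "YMYMMLYMMLYMMZ"
Token 8: literal('U'). Output: "YMYMMLYMMLYMMZU"
Token 9: backref(off=7, len=2). Copied 'ML' from pos 8. Output: "YMYMMLYMMLYMMZUML"
Token 10: literal('C'). Output: "YMYMMLYMMLYMMZUMLC"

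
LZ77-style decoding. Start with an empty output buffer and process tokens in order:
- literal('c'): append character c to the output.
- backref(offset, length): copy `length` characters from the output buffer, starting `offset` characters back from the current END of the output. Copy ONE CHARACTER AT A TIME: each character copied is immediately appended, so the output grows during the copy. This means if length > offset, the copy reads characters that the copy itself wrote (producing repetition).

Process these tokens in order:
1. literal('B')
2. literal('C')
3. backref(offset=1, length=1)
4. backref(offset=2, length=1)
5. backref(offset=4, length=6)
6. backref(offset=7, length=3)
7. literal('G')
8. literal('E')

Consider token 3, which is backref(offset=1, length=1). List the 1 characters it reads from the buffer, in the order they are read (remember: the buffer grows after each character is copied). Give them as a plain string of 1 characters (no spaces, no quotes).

Answer: C

Derivation:
Token 1: literal('B'). Output: "B"
Token 2: literal('C'). Output: "BC"
Token 3: backref(off=1, len=1). Buffer before: "BC" (len 2)
  byte 1: read out[1]='C', append. Buffer now: "BCC"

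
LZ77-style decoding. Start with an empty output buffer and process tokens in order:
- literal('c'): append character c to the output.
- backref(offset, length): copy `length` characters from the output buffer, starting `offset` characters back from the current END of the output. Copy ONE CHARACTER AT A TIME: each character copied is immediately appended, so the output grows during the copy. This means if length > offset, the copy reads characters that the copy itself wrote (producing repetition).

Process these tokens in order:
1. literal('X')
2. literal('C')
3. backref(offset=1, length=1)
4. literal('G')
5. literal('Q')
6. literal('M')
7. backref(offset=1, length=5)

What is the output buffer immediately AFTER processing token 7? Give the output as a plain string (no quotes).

Answer: XCCGQMMMMMM

Derivation:
Token 1: literal('X'). Output: "X"
Token 2: literal('C'). Output: "XC"
Token 3: backref(off=1, len=1). Copied 'C' from pos 1. Output: "XCC"
Token 4: literal('G'). Output: "XCCG"
Token 5: literal('Q'). Output: "XCCGQ"
Token 6: literal('M'). Output: "XCCGQM"
Token 7: backref(off=1, len=5) (overlapping!). Copied 'MMMMM' from pos 5. Output: "XCCGQMMMMMM"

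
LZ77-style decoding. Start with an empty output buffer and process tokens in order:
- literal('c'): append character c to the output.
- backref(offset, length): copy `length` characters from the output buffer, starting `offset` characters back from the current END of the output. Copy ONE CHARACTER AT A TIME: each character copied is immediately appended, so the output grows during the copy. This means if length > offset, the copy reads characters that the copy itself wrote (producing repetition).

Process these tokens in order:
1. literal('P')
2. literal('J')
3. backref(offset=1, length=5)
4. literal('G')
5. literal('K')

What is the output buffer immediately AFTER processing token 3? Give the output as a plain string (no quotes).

Answer: PJJJJJJ

Derivation:
Token 1: literal('P'). Output: "P"
Token 2: literal('J'). Output: "PJ"
Token 3: backref(off=1, len=5) (overlapping!). Copied 'JJJJJ' from pos 1. Output: "PJJJJJJ"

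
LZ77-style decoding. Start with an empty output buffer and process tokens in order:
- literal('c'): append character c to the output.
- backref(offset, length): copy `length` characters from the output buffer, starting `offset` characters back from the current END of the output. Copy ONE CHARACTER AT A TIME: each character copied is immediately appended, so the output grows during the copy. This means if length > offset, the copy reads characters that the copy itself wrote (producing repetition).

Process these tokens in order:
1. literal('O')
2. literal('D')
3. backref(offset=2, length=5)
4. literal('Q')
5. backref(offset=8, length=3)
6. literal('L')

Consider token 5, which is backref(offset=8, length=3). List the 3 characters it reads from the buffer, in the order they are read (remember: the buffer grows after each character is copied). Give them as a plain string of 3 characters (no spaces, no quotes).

Answer: ODO

Derivation:
Token 1: literal('O'). Output: "O"
Token 2: literal('D'). Output: "OD"
Token 3: backref(off=2, len=5) (overlapping!). Copied 'ODODO' from pos 0. Output: "ODODODO"
Token 4: literal('Q'). Output: "ODODODOQ"
Token 5: backref(off=8, len=3). Buffer before: "ODODODOQ" (len 8)
  byte 1: read out[0]='O', append. Buffer now: "ODODODOQO"
  byte 2: read out[1]='D', append. Buffer now: "ODODODOQOD"
  byte 3: read out[2]='O', append. Buffer now: "ODODODOQODO"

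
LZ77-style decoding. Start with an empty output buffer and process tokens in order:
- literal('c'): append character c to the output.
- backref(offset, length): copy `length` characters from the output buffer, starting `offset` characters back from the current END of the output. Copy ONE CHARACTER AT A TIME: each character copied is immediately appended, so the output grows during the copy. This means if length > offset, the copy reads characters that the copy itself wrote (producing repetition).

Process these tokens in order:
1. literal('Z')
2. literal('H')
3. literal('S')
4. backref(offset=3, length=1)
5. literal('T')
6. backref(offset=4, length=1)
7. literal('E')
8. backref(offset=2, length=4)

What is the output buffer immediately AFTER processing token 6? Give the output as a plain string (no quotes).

Answer: ZHSZTH

Derivation:
Token 1: literal('Z'). Output: "Z"
Token 2: literal('H'). Output: "ZH"
Token 3: literal('S'). Output: "ZHS"
Token 4: backref(off=3, len=1). Copied 'Z' from pos 0. Output: "ZHSZ"
Token 5: literal('T'). Output: "ZHSZT"
Token 6: backref(off=4, len=1). Copied 'H' from pos 1. Output: "ZHSZTH"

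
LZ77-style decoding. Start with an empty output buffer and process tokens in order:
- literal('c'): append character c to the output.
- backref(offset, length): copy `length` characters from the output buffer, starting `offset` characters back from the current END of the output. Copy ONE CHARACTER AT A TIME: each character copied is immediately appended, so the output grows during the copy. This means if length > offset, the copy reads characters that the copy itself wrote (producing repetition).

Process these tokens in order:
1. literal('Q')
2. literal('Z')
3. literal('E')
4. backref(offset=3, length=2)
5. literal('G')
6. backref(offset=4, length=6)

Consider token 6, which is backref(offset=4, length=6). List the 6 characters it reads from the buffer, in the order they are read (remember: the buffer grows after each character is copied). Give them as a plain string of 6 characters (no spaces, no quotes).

Answer: EQZGEQ

Derivation:
Token 1: literal('Q'). Output: "Q"
Token 2: literal('Z'). Output: "QZ"
Token 3: literal('E'). Output: "QZE"
Token 4: backref(off=3, len=2). Copied 'QZ' from pos 0. Output: "QZEQZ"
Token 5: literal('G'). Output: "QZEQZG"
Token 6: backref(off=4, len=6). Buffer before: "QZEQZG" (len 6)
  byte 1: read out[2]='E', append. Buffer now: "QZEQZGE"
  byte 2: read out[3]='Q', append. Buffer now: "QZEQZGEQ"
  byte 3: read out[4]='Z', append. Buffer now: "QZEQZGEQZ"
  byte 4: read out[5]='G', append. Buffer now: "QZEQZGEQZG"
  byte 5: read out[6]='E', append. Buffer now: "QZEQZGEQZGE"
  byte 6: read out[7]='Q', append. Buffer now: "QZEQZGEQZGEQ"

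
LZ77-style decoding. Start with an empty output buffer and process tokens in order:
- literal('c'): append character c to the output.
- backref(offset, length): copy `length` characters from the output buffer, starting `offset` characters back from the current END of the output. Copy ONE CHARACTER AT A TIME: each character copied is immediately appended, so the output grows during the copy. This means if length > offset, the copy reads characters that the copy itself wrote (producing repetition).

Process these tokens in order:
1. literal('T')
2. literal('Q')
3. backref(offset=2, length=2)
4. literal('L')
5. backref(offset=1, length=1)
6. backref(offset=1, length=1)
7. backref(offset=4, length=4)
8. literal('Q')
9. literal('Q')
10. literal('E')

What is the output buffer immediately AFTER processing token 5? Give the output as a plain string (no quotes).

Token 1: literal('T'). Output: "T"
Token 2: literal('Q'). Output: "TQ"
Token 3: backref(off=2, len=2). Copied 'TQ' from pos 0. Output: "TQTQ"
Token 4: literal('L'). Output: "TQTQL"
Token 5: backref(off=1, len=1). Copied 'L' from pos 4. Output: "TQTQLL"

Answer: TQTQLL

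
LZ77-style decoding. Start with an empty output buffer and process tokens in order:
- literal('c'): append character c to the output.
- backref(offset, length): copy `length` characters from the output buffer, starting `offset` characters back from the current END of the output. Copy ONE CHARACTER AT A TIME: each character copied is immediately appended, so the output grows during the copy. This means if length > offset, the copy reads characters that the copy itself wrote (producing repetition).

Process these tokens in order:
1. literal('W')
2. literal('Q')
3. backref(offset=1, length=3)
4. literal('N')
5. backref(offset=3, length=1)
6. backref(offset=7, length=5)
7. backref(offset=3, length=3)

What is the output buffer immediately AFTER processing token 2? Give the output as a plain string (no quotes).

Token 1: literal('W'). Output: "W"
Token 2: literal('Q'). Output: "WQ"

Answer: WQ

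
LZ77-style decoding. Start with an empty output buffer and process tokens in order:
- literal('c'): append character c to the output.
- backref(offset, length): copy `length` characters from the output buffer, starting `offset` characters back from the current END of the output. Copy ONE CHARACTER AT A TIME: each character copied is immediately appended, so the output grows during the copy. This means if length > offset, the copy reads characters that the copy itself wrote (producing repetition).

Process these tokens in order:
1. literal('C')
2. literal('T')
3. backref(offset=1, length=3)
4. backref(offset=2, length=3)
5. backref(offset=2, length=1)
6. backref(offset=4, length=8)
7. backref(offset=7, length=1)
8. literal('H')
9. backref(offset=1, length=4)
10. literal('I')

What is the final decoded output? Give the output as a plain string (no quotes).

Answer: CTTTTTTTTTTTTTTTTTHHHHHI

Derivation:
Token 1: literal('C'). Output: "C"
Token 2: literal('T'). Output: "CT"
Token 3: backref(off=1, len=3) (overlapping!). Copied 'TTT' from pos 1. Output: "CTTTT"
Token 4: backref(off=2, len=3) (overlapping!). Copied 'TTT' from pos 3. Output: "CTTTTTTT"
Token 5: backref(off=2, len=1). Copied 'T' from pos 6. Output: "CTTTTTTTT"
Token 6: backref(off=4, len=8) (overlapping!). Copied 'TTTTTTTT' from pos 5. Output: "CTTTTTTTTTTTTTTTT"
Token 7: backref(off=7, len=1). Copied 'T' from pos 10. Output: "CTTTTTTTTTTTTTTTTT"
Token 8: literal('H'). Output: "CTTTTTTTTTTTTTTTTTH"
Token 9: backref(off=1, len=4) (overlapping!). Copied 'HHHH' from pos 18. Output: "CTTTTTTTTTTTTTTTTTHHHHH"
Token 10: literal('I'). Output: "CTTTTTTTTTTTTTTTTTHHHHHI"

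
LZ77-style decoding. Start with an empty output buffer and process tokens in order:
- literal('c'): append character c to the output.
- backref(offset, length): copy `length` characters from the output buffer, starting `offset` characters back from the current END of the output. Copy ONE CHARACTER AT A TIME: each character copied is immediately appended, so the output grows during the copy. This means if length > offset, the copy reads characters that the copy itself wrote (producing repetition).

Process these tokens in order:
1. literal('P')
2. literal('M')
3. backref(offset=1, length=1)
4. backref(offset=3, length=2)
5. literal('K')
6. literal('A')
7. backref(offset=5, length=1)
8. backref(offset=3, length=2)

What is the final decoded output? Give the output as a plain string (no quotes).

Answer: PMMPMKAMKA

Derivation:
Token 1: literal('P'). Output: "P"
Token 2: literal('M'). Output: "PM"
Token 3: backref(off=1, len=1). Copied 'M' from pos 1. Output: "PMM"
Token 4: backref(off=3, len=2). Copied 'PM' from pos 0. Output: "PMMPM"
Token 5: literal('K'). Output: "PMMPMK"
Token 6: literal('A'). Output: "PMMPMKA"
Token 7: backref(off=5, len=1). Copied 'M' from pos 2. Output: "PMMPMKAM"
Token 8: backref(off=3, len=2). Copied 'KA' from pos 5. Output: "PMMPMKAMKA"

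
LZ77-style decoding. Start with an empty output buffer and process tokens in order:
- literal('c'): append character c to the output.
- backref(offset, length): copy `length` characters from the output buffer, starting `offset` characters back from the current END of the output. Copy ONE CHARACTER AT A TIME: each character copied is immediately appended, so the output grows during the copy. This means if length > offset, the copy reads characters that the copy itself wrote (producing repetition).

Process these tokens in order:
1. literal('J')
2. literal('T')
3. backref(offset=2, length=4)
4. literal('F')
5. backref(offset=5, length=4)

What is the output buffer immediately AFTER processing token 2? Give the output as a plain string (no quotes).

Answer: JT

Derivation:
Token 1: literal('J'). Output: "J"
Token 2: literal('T'). Output: "JT"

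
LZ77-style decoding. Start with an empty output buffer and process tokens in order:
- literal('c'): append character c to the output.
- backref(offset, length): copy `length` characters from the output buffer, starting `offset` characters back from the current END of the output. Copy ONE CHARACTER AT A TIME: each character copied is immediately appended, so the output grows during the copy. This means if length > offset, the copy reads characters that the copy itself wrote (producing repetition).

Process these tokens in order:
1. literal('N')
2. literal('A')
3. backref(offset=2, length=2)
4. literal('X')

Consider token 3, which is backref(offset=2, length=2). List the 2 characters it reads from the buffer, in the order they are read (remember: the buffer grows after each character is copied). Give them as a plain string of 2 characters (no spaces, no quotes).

Answer: NA

Derivation:
Token 1: literal('N'). Output: "N"
Token 2: literal('A'). Output: "NA"
Token 3: backref(off=2, len=2). Buffer before: "NA" (len 2)
  byte 1: read out[0]='N', append. Buffer now: "NAN"
  byte 2: read out[1]='A', append. Buffer now: "NANA"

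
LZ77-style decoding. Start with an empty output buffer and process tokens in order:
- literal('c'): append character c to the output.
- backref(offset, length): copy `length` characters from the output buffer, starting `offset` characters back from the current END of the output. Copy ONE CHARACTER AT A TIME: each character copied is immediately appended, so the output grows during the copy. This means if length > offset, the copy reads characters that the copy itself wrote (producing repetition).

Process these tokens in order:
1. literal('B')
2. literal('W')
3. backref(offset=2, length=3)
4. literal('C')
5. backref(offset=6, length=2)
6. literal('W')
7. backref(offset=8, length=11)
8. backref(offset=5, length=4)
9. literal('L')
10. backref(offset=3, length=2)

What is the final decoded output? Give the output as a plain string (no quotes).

Answer: BWBWBCBWWWBWBCBWWWBWWWWBLWB

Derivation:
Token 1: literal('B'). Output: "B"
Token 2: literal('W'). Output: "BW"
Token 3: backref(off=2, len=3) (overlapping!). Copied 'BWB' from pos 0. Output: "BWBWB"
Token 4: literal('C'). Output: "BWBWBC"
Token 5: backref(off=6, len=2). Copied 'BW' from pos 0. Output: "BWBWBCBW"
Token 6: literal('W'). Output: "BWBWBCBWW"
Token 7: backref(off=8, len=11) (overlapping!). Copied 'WBWBCBWWWBW' from pos 1. Output: "BWBWBCBWWWBWBCBWWWBW"
Token 8: backref(off=5, len=4). Copied 'WWWB' from pos 15. Output: "BWBWBCBWWWBWBCBWWWBWWWWB"
Token 9: literal('L'). Output: "BWBWBCBWWWBWBCBWWWBWWWWBL"
Token 10: backref(off=3, len=2). Copied 'WB' from pos 22. Output: "BWBWBCBWWWBWBCBWWWBWWWWBLWB"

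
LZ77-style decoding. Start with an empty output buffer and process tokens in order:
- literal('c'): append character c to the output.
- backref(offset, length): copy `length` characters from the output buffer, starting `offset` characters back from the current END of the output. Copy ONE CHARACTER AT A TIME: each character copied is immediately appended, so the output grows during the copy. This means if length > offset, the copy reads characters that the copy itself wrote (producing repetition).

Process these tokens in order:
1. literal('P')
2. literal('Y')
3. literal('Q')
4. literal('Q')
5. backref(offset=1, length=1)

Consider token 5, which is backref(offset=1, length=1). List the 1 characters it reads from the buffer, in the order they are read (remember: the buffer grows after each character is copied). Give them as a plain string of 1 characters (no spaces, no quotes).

Token 1: literal('P'). Output: "P"
Token 2: literal('Y'). Output: "PY"
Token 3: literal('Q'). Output: "PYQ"
Token 4: literal('Q'). Output: "PYQQ"
Token 5: backref(off=1, len=1). Buffer before: "PYQQ" (len 4)
  byte 1: read out[3]='Q', append. Buffer now: "PYQQQ"

Answer: Q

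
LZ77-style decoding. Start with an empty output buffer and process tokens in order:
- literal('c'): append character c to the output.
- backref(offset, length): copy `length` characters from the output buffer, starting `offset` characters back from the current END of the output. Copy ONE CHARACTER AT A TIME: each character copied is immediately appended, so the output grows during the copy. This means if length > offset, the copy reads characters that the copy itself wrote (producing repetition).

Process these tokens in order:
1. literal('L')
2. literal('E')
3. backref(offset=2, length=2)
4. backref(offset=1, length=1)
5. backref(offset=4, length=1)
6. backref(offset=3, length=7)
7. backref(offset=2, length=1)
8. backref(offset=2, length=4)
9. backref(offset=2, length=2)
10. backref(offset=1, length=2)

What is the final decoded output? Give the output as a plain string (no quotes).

Token 1: literal('L'). Output: "L"
Token 2: literal('E'). Output: "LE"
Token 3: backref(off=2, len=2). Copied 'LE' from pos 0. Output: "LELE"
Token 4: backref(off=1, len=1). Copied 'E' from pos 3. Output: "LELEE"
Token 5: backref(off=4, len=1). Copied 'E' from pos 1. Output: "LELEEE"
Token 6: backref(off=3, len=7) (overlapping!). Copied 'EEEEEEE' from pos 3. Output: "LELEEEEEEEEEE"
Token 7: backref(off=2, len=1). Copied 'E' from pos 11. Output: "LELEEEEEEEEEEE"
Token 8: backref(off=2, len=4) (overlapping!). Copied 'EEEE' from pos 12. Output: "LELEEEEEEEEEEEEEEE"
Token 9: backref(off=2, len=2). Copied 'EE' from pos 16. Output: "LELEEEEEEEEEEEEEEEEE"
Token 10: backref(off=1, len=2) (overlapping!). Copied 'EE' from pos 19. Output: "LELEEEEEEEEEEEEEEEEEEE"

Answer: LELEEEEEEEEEEEEEEEEEEE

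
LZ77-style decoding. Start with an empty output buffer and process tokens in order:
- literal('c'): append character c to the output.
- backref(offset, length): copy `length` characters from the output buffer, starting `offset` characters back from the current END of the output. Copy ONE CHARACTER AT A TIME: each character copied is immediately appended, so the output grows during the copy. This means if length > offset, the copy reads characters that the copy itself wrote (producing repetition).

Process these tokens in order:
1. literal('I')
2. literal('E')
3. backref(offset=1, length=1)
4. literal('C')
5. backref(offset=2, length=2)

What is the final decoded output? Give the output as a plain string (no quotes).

Token 1: literal('I'). Output: "I"
Token 2: literal('E'). Output: "IE"
Token 3: backref(off=1, len=1). Copied 'E' from pos 1. Output: "IEE"
Token 4: literal('C'). Output: "IEEC"
Token 5: backref(off=2, len=2). Copied 'EC' from pos 2. Output: "IEECEC"

Answer: IEECEC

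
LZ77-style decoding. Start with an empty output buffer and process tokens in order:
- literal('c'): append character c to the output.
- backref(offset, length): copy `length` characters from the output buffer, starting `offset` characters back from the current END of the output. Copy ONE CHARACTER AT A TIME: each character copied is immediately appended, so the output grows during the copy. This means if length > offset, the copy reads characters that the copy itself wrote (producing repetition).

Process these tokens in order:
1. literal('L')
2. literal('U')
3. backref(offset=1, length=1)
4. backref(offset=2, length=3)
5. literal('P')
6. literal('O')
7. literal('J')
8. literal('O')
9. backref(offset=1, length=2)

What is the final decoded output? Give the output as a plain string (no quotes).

Token 1: literal('L'). Output: "L"
Token 2: literal('U'). Output: "LU"
Token 3: backref(off=1, len=1). Copied 'U' from pos 1. Output: "LUU"
Token 4: backref(off=2, len=3) (overlapping!). Copied 'UUU' from pos 1. Output: "LUUUUU"
Token 5: literal('P'). Output: "LUUUUUP"
Token 6: literal('O'). Output: "LUUUUUPO"
Token 7: literal('J'). Output: "LUUUUUPOJ"
Token 8: literal('O'). Output: "LUUUUUPOJO"
Token 9: backref(off=1, len=2) (overlapping!). Copied 'OO' from pos 9. Output: "LUUUUUPOJOOO"

Answer: LUUUUUPOJOOO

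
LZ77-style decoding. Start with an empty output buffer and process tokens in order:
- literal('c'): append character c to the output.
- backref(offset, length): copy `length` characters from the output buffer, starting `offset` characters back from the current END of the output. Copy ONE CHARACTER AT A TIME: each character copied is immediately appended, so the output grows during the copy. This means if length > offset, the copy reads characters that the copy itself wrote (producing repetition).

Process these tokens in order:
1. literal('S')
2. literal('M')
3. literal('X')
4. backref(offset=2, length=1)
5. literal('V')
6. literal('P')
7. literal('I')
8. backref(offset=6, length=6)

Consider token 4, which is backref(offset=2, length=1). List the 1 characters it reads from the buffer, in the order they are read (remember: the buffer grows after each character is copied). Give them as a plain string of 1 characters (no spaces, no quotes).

Token 1: literal('S'). Output: "S"
Token 2: literal('M'). Output: "SM"
Token 3: literal('X'). Output: "SMX"
Token 4: backref(off=2, len=1). Buffer before: "SMX" (len 3)
  byte 1: read out[1]='M', append. Buffer now: "SMXM"

Answer: M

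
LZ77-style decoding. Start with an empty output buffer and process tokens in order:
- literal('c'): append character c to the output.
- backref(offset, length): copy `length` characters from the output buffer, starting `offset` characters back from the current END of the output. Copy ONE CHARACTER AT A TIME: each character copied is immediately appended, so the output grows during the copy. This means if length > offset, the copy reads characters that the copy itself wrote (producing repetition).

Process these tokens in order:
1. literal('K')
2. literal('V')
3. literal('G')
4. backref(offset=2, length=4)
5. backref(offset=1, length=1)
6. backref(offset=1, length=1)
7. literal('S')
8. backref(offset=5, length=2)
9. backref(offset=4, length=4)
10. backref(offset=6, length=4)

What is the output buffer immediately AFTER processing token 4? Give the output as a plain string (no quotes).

Token 1: literal('K'). Output: "K"
Token 2: literal('V'). Output: "KV"
Token 3: literal('G'). Output: "KVG"
Token 4: backref(off=2, len=4) (overlapping!). Copied 'VGVG' from pos 1. Output: "KVGVGVG"

Answer: KVGVGVG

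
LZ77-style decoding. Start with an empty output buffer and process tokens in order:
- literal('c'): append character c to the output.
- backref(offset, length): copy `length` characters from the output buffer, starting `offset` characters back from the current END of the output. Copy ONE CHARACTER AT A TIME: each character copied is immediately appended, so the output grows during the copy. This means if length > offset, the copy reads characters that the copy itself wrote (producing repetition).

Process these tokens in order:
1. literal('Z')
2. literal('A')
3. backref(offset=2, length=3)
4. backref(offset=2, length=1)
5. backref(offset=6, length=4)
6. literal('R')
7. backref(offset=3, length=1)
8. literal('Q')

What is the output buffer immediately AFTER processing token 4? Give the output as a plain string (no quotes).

Answer: ZAZAZA

Derivation:
Token 1: literal('Z'). Output: "Z"
Token 2: literal('A'). Output: "ZA"
Token 3: backref(off=2, len=3) (overlapping!). Copied 'ZAZ' from pos 0. Output: "ZAZAZ"
Token 4: backref(off=2, len=1). Copied 'A' from pos 3. Output: "ZAZAZA"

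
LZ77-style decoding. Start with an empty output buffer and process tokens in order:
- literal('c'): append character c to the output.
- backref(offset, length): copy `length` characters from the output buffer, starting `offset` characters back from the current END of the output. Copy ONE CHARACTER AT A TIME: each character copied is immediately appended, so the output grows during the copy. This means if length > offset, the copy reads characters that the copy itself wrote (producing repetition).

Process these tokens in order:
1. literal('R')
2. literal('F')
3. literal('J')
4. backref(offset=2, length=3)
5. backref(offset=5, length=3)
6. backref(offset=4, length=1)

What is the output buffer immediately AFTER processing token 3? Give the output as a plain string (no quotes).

Answer: RFJ

Derivation:
Token 1: literal('R'). Output: "R"
Token 2: literal('F'). Output: "RF"
Token 3: literal('J'). Output: "RFJ"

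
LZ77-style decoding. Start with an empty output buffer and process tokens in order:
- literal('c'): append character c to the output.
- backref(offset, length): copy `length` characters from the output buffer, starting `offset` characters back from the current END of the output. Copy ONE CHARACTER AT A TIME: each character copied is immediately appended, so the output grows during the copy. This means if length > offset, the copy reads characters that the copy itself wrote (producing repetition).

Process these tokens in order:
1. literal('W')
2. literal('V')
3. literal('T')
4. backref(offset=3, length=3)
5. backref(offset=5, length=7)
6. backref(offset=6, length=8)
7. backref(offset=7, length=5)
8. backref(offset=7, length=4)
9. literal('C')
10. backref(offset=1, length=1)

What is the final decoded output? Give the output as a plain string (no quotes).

Answer: WVTWVTVTWVTVTTWVTVTTWWVTVTTWWVCC

Derivation:
Token 1: literal('W'). Output: "W"
Token 2: literal('V'). Output: "WV"
Token 3: literal('T'). Output: "WVT"
Token 4: backref(off=3, len=3). Copied 'WVT' from pos 0. Output: "WVTWVT"
Token 5: backref(off=5, len=7) (overlapping!). Copied 'VTWVTVT' from pos 1. Output: "WVTWVTVTWVTVT"
Token 6: backref(off=6, len=8) (overlapping!). Copied 'TWVTVTTW' from pos 7. Output: "WVTWVTVTWVTVTTWVTVTTW"
Token 7: backref(off=7, len=5). Copied 'WVTVT' from pos 14. Output: "WVTWVTVTWVTVTTWVTVTTWWVTVT"
Token 8: backref(off=7, len=4). Copied 'TWWV' from pos 19. Output: "WVTWVTVTWVTVTTWVTVTTWWVTVTTWWV"
Token 9: literal('C'). Output: "WVTWVTVTWVTVTTWVTVTTWWVTVTTWWVC"
Token 10: backref(off=1, len=1). Copied 'C' from pos 30. Output: "WVTWVTVTWVTVTTWVTVTTWWVTVTTWWVCC"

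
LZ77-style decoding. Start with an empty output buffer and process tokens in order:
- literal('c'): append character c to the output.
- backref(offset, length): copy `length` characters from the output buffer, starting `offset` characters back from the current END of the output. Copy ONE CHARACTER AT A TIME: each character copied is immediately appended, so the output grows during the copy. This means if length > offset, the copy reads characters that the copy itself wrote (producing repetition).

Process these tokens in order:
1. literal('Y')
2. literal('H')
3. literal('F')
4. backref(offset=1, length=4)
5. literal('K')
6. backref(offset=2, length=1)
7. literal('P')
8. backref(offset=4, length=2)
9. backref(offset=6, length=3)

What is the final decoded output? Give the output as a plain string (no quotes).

Answer: YHFFFFFKFPFKFKF

Derivation:
Token 1: literal('Y'). Output: "Y"
Token 2: literal('H'). Output: "YH"
Token 3: literal('F'). Output: "YHF"
Token 4: backref(off=1, len=4) (overlapping!). Copied 'FFFF' from pos 2. Output: "YHFFFFF"
Token 5: literal('K'). Output: "YHFFFFFK"
Token 6: backref(off=2, len=1). Copied 'F' from pos 6. Output: "YHFFFFFKF"
Token 7: literal('P'). Output: "YHFFFFFKFP"
Token 8: backref(off=4, len=2). Copied 'FK' from pos 6. Output: "YHFFFFFKFPFK"
Token 9: backref(off=6, len=3). Copied 'FKF' from pos 6. Output: "YHFFFFFKFPFKFKF"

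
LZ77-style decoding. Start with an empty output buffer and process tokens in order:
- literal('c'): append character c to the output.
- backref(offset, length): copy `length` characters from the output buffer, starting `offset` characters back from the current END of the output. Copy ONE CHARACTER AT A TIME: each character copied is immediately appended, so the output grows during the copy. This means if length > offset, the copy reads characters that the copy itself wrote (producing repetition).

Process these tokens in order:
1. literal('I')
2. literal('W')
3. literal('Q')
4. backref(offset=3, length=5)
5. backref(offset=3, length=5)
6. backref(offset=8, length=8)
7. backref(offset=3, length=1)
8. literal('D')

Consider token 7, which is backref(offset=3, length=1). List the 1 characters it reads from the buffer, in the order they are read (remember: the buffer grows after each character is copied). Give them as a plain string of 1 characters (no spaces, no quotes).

Token 1: literal('I'). Output: "I"
Token 2: literal('W'). Output: "IW"
Token 3: literal('Q'). Output: "IWQ"
Token 4: backref(off=3, len=5) (overlapping!). Copied 'IWQIW' from pos 0. Output: "IWQIWQIW"
Token 5: backref(off=3, len=5) (overlapping!). Copied 'QIWQI' from pos 5. Output: "IWQIWQIWQIWQI"
Token 6: backref(off=8, len=8). Copied 'QIWQIWQI' from pos 5. Output: "IWQIWQIWQIWQIQIWQIWQI"
Token 7: backref(off=3, len=1). Buffer before: "IWQIWQIWQIWQIQIWQIWQI" (len 21)
  byte 1: read out[18]='W', append. Buffer now: "IWQIWQIWQIWQIQIWQIWQIW"

Answer: W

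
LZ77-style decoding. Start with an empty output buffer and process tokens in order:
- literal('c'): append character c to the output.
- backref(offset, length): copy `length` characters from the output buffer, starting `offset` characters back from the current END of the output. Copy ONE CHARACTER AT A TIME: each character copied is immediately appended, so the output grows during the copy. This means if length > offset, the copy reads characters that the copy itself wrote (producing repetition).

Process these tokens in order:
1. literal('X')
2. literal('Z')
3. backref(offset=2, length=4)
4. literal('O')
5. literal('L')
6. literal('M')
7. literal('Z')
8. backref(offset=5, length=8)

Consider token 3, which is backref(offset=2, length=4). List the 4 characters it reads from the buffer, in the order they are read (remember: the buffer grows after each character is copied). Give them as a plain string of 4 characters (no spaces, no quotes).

Token 1: literal('X'). Output: "X"
Token 2: literal('Z'). Output: "XZ"
Token 3: backref(off=2, len=4). Buffer before: "XZ" (len 2)
  byte 1: read out[0]='X', append. Buffer now: "XZX"
  byte 2: read out[1]='Z', append. Buffer now: "XZXZ"
  byte 3: read out[2]='X', append. Buffer now: "XZXZX"
  byte 4: read out[3]='Z', append. Buffer now: "XZXZXZ"

Answer: XZXZ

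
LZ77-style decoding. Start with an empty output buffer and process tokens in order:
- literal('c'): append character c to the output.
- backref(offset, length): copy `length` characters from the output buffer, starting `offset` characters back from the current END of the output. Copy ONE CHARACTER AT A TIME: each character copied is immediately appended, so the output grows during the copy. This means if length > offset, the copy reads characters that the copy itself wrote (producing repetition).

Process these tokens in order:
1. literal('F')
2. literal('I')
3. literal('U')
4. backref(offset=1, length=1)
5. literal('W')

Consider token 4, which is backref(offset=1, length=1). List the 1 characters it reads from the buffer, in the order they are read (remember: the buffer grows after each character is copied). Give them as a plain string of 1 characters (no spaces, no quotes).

Token 1: literal('F'). Output: "F"
Token 2: literal('I'). Output: "FI"
Token 3: literal('U'). Output: "FIU"
Token 4: backref(off=1, len=1). Buffer before: "FIU" (len 3)
  byte 1: read out[2]='U', append. Buffer now: "FIUU"

Answer: U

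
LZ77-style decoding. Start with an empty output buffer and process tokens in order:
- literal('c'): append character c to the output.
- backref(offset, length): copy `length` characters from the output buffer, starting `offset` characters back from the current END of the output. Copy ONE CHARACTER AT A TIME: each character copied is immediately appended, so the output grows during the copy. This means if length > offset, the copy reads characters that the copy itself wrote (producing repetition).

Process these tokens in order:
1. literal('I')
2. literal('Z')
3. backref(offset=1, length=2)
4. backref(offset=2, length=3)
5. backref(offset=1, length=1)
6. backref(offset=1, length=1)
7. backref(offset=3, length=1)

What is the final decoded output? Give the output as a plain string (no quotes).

Token 1: literal('I'). Output: "I"
Token 2: literal('Z'). Output: "IZ"
Token 3: backref(off=1, len=2) (overlapping!). Copied 'ZZ' from pos 1. Output: "IZZZ"
Token 4: backref(off=2, len=3) (overlapping!). Copied 'ZZZ' from pos 2. Output: "IZZZZZZ"
Token 5: backref(off=1, len=1). Copied 'Z' from pos 6. Output: "IZZZZZZZ"
Token 6: backref(off=1, len=1). Copied 'Z' from pos 7. Output: "IZZZZZZZZ"
Token 7: backref(off=3, len=1). Copied 'Z' from pos 6. Output: "IZZZZZZZZZ"

Answer: IZZZZZZZZZ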